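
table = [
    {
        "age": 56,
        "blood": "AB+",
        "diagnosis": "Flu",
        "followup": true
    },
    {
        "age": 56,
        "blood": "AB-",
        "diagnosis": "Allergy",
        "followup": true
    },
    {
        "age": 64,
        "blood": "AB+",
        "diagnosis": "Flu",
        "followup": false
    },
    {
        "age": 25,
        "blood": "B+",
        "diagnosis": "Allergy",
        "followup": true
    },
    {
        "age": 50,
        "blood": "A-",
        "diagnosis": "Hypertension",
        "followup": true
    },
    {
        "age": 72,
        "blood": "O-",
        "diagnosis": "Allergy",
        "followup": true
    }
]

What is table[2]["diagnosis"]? "Flu"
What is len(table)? 6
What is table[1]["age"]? 56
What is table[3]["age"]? 25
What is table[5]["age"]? 72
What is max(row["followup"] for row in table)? True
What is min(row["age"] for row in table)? 25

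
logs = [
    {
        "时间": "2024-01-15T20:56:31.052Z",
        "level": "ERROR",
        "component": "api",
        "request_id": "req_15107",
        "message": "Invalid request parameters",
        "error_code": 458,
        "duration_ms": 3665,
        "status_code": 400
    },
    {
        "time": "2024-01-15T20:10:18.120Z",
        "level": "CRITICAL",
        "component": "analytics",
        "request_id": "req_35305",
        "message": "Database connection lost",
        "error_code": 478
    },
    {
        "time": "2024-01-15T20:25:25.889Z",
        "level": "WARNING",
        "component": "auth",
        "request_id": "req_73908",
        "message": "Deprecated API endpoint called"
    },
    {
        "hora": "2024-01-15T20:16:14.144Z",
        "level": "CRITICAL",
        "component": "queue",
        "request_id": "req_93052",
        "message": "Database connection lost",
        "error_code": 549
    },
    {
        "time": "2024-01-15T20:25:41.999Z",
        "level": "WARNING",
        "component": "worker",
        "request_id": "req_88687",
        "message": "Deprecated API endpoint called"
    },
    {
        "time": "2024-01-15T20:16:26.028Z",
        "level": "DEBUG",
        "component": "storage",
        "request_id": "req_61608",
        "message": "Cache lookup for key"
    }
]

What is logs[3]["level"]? "CRITICAL"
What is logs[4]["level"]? "WARNING"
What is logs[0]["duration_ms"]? 3665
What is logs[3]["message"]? "Database connection lost"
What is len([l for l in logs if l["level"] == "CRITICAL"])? 2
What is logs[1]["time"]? "2024-01-15T20:10:18.120Z"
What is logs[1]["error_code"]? 478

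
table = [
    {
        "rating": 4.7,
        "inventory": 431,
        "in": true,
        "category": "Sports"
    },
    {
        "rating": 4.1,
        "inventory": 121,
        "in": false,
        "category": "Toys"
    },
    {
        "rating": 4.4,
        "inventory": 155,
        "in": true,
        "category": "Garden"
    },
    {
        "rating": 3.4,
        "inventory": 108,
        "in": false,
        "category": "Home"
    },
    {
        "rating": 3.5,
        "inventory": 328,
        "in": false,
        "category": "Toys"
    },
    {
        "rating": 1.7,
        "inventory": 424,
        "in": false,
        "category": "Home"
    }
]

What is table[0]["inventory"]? 431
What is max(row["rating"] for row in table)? 4.7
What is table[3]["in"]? False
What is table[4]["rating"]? 3.5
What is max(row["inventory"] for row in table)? 431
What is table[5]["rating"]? 1.7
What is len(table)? 6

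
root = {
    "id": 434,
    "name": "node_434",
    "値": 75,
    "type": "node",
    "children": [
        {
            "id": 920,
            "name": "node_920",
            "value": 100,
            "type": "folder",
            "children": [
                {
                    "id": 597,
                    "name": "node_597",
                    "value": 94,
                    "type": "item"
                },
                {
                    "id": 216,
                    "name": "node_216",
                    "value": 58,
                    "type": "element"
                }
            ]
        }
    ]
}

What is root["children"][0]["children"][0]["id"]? 597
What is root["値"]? 75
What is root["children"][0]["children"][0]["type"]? "item"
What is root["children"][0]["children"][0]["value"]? 94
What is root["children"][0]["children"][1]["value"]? 58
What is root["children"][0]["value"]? 100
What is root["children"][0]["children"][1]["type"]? "element"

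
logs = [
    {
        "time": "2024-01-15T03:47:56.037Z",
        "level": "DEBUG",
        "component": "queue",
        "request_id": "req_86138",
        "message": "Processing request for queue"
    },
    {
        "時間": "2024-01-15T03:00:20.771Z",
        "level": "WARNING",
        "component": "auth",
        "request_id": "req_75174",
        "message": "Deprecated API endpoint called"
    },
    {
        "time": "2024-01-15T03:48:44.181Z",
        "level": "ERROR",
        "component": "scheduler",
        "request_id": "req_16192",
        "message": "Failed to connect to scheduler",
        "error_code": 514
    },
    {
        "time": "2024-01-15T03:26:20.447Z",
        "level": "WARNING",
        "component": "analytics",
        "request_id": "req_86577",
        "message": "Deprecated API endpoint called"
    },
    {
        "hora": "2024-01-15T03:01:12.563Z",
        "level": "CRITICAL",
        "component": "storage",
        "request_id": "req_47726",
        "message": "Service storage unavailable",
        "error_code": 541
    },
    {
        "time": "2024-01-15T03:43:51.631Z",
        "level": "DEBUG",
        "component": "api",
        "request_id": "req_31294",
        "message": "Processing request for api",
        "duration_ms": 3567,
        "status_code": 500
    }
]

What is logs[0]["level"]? "DEBUG"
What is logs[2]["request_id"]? "req_16192"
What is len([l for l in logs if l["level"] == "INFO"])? 0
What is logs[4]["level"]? "CRITICAL"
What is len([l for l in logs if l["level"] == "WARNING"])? 2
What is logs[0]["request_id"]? "req_86138"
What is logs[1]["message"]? "Deprecated API endpoint called"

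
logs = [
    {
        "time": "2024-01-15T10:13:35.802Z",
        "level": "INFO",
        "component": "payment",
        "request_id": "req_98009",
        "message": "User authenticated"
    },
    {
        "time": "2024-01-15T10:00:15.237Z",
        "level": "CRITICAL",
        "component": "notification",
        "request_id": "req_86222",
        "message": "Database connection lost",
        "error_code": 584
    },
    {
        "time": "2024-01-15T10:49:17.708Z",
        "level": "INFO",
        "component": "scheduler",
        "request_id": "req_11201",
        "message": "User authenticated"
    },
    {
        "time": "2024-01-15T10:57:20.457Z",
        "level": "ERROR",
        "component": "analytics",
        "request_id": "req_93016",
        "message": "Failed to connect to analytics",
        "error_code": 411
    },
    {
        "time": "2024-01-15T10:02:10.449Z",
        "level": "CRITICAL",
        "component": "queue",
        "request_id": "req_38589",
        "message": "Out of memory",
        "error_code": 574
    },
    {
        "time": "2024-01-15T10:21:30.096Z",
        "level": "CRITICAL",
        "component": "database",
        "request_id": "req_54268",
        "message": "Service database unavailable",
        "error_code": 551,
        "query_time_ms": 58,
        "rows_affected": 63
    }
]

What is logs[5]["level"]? "CRITICAL"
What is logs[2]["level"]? "INFO"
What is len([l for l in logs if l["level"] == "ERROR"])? 1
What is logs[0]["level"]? "INFO"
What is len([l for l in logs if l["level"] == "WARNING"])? 0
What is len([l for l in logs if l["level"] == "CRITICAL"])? 3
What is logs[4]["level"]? "CRITICAL"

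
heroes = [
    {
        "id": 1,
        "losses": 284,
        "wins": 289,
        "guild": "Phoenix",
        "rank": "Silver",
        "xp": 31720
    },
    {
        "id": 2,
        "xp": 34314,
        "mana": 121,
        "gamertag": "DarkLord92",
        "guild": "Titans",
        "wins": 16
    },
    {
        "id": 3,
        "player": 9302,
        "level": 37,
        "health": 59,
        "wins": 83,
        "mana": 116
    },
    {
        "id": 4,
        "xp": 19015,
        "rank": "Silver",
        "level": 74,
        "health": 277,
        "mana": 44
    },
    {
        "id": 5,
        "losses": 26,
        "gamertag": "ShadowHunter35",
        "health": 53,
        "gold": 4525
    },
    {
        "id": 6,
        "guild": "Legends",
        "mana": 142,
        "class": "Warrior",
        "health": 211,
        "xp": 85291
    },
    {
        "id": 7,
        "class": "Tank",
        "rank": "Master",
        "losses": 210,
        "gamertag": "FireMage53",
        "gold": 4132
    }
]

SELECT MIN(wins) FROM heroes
16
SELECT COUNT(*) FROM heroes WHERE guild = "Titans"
1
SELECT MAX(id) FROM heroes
7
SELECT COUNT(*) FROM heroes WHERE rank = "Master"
1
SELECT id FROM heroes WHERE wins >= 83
[1, 3]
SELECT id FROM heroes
[1, 2, 3, 4, 5, 6, 7]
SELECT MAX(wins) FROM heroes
289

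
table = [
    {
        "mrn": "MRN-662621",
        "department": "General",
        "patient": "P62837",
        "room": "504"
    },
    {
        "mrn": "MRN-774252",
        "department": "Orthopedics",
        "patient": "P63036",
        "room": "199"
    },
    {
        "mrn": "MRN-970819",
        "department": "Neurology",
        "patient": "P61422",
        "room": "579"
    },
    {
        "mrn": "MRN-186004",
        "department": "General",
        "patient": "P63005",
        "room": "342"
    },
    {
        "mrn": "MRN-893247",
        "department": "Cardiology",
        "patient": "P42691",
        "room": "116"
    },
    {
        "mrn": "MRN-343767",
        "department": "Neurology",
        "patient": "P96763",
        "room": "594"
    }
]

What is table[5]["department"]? "Neurology"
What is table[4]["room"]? "116"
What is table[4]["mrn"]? "MRN-893247"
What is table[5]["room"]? "594"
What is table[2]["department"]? "Neurology"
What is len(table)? 6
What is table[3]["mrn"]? "MRN-186004"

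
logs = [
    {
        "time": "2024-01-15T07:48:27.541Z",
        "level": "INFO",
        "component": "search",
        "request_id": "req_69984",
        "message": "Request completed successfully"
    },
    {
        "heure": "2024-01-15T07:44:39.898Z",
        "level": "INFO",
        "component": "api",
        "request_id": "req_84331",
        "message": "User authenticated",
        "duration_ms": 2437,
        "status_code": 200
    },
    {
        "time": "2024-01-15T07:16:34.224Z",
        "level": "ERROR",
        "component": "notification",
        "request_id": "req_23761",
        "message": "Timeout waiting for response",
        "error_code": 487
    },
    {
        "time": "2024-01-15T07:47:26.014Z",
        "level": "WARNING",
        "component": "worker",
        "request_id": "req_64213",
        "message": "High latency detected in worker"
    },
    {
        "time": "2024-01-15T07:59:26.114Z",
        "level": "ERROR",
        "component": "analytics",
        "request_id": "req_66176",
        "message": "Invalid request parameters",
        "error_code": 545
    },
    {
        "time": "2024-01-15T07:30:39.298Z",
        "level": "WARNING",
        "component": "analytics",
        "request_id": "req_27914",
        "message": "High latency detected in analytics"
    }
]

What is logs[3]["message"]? "High latency detected in worker"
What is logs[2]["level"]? "ERROR"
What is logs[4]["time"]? "2024-01-15T07:59:26.114Z"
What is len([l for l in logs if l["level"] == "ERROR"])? 2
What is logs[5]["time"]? "2024-01-15T07:30:39.298Z"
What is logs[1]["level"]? "INFO"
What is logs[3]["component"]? "worker"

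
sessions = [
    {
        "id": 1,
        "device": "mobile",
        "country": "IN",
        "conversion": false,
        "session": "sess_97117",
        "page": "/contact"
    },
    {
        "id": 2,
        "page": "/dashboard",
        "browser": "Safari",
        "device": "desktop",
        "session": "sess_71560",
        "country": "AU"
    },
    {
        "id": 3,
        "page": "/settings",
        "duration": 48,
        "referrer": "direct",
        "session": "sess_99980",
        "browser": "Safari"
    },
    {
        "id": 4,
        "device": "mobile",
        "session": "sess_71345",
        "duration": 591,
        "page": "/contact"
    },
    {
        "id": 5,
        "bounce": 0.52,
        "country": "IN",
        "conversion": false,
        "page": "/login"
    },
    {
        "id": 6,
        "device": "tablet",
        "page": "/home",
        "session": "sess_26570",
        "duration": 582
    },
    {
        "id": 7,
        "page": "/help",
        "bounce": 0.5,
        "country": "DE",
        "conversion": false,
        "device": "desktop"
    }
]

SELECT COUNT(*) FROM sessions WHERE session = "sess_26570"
1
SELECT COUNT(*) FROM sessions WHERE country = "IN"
2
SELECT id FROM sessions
[1, 2, 3, 4, 5, 6, 7]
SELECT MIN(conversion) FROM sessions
False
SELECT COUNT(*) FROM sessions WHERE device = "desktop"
2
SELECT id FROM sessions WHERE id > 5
[6, 7]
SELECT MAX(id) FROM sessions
7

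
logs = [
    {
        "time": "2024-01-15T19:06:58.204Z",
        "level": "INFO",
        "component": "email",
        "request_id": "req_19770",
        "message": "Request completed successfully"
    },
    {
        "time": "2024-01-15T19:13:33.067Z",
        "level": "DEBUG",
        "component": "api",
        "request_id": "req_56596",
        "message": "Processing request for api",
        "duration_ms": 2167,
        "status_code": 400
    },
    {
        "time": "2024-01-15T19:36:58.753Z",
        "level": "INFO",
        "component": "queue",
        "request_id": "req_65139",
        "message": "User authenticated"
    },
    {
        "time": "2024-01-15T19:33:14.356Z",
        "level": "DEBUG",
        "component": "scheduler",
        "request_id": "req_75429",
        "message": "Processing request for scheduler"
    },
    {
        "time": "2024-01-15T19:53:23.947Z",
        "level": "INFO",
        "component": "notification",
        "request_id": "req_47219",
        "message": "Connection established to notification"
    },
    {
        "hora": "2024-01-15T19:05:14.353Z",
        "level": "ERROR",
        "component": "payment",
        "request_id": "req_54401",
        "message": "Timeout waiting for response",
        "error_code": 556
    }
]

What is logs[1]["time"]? "2024-01-15T19:13:33.067Z"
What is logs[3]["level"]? "DEBUG"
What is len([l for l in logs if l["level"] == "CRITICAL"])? 0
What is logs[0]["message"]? "Request completed successfully"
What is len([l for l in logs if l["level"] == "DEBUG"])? 2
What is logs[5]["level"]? "ERROR"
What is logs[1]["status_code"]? 400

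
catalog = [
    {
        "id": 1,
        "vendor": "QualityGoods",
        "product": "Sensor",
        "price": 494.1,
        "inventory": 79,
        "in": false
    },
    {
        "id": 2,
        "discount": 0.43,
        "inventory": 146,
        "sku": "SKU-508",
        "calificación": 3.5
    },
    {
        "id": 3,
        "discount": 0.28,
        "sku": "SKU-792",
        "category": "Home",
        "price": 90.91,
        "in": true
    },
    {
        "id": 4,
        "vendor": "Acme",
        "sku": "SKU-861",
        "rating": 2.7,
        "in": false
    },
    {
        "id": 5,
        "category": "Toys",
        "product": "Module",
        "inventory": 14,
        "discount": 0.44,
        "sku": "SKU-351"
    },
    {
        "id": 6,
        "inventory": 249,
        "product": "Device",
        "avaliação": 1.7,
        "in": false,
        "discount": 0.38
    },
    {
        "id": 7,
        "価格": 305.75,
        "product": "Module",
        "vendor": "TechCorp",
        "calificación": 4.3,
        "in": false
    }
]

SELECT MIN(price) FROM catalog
90.91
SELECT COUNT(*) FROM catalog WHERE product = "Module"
2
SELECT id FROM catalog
[1, 2, 3, 4, 5, 6, 7]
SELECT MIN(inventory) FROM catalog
14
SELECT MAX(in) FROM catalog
True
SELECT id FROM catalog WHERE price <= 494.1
[1, 3]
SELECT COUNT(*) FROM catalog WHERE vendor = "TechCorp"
1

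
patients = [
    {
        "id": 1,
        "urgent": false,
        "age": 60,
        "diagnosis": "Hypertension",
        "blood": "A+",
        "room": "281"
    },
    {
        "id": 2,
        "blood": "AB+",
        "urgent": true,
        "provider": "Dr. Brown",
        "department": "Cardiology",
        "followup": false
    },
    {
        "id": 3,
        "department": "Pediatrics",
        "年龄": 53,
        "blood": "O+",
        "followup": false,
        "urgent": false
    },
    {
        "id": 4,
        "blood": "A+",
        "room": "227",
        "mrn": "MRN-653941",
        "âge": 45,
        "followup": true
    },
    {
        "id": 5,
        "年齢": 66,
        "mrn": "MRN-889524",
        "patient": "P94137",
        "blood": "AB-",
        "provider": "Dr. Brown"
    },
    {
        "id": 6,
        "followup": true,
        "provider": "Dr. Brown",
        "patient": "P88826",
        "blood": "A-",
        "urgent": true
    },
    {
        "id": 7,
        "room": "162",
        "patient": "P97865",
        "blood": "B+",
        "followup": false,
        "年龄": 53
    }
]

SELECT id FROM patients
[1, 2, 3, 4, 5, 6, 7]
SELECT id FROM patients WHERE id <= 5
[1, 2, 3, 4, 5]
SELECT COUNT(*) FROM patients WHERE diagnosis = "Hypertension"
1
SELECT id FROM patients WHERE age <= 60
[1]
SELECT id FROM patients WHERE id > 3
[4, 5, 6, 7]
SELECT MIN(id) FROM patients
1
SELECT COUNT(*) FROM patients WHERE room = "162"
1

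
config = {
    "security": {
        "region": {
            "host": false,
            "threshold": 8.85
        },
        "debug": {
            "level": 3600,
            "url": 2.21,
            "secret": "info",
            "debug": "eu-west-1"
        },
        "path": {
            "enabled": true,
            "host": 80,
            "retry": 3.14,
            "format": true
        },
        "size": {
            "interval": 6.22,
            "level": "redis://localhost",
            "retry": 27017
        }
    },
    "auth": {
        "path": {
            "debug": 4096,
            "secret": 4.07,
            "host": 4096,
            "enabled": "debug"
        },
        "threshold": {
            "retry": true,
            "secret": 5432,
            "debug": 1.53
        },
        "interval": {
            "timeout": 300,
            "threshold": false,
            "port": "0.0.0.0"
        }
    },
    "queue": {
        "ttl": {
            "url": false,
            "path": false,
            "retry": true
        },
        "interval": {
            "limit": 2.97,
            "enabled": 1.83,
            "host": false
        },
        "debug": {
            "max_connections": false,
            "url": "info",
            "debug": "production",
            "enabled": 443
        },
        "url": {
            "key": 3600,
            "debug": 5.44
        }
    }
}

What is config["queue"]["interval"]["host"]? False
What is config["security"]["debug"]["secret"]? "info"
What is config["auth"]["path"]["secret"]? 4.07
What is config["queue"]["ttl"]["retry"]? True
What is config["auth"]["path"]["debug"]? 4096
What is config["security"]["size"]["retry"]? 27017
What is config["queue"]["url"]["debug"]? 5.44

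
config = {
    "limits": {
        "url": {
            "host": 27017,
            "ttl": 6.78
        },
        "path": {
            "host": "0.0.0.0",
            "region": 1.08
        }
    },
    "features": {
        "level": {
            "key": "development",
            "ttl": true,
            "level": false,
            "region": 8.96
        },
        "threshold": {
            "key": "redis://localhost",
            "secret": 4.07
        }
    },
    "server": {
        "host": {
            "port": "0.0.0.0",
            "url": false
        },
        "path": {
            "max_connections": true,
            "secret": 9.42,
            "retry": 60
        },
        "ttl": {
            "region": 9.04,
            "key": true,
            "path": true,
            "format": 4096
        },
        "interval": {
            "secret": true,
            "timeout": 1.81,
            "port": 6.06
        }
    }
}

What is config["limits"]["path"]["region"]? 1.08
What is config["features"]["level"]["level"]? False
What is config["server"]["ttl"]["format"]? 4096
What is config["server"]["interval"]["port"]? 6.06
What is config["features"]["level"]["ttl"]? True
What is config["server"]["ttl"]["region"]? 9.04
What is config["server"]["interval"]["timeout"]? 1.81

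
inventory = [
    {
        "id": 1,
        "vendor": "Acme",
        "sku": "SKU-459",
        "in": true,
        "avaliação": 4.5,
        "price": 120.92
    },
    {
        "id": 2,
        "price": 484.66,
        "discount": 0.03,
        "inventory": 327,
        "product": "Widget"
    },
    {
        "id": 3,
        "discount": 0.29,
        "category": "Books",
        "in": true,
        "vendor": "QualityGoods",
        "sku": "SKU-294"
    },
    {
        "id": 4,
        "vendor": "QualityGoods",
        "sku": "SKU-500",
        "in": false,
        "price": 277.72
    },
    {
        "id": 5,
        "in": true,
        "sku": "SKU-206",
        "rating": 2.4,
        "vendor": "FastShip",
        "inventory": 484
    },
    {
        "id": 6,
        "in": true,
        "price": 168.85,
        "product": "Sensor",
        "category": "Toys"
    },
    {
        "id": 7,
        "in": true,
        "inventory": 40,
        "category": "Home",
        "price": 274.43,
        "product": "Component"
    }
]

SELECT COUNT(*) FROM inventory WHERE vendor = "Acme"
1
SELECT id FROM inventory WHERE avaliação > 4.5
[]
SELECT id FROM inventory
[1, 2, 3, 4, 5, 6, 7]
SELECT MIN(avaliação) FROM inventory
4.5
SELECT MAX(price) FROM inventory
484.66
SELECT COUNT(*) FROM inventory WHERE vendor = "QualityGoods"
2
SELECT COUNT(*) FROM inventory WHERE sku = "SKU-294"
1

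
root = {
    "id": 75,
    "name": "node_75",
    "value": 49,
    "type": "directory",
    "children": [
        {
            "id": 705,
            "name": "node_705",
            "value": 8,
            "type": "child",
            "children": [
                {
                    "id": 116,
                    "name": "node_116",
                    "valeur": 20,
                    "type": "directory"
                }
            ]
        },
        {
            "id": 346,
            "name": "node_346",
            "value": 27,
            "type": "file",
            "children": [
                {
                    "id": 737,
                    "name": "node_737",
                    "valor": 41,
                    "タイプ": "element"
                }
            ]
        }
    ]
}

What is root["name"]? "node_75"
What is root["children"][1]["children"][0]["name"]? "node_737"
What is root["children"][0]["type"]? "child"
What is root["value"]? 49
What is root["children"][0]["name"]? "node_705"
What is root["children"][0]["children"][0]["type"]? "directory"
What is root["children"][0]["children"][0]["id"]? 116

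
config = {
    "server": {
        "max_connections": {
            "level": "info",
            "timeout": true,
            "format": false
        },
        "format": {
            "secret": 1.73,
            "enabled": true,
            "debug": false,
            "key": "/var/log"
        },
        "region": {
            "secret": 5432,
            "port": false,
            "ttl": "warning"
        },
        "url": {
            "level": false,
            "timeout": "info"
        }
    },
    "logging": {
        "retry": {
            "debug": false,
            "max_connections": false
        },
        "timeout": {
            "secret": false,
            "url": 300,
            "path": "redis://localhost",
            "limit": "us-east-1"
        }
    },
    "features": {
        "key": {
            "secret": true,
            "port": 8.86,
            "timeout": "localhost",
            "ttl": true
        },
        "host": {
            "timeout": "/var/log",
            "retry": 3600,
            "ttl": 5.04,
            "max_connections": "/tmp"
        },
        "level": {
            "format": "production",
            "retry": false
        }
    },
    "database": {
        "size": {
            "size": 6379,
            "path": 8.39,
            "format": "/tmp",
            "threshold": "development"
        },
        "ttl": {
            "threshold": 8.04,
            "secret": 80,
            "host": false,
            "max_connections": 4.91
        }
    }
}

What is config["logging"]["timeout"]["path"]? "redis://localhost"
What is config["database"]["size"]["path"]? 8.39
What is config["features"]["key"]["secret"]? True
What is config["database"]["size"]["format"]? "/tmp"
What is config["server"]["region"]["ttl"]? "warning"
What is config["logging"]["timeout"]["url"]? 300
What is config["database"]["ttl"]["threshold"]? 8.04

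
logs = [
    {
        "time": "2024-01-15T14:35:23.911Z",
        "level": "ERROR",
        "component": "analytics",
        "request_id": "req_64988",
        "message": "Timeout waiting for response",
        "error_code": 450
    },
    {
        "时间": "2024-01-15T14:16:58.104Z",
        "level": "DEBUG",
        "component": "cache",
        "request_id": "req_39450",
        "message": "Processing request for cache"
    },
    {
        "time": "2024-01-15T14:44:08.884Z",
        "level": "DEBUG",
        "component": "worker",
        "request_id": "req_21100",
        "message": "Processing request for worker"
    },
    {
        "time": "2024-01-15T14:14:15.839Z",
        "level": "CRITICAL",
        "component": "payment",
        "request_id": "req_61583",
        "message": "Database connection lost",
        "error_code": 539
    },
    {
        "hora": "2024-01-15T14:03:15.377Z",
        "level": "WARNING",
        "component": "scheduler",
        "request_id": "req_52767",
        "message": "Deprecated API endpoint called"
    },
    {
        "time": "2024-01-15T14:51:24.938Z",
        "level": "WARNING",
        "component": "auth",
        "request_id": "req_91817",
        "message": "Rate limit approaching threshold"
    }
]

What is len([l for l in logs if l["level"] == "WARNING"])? 2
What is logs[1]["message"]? "Processing request for cache"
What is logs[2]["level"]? "DEBUG"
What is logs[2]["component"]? "worker"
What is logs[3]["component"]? "payment"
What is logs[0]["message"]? "Timeout waiting for response"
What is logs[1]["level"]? "DEBUG"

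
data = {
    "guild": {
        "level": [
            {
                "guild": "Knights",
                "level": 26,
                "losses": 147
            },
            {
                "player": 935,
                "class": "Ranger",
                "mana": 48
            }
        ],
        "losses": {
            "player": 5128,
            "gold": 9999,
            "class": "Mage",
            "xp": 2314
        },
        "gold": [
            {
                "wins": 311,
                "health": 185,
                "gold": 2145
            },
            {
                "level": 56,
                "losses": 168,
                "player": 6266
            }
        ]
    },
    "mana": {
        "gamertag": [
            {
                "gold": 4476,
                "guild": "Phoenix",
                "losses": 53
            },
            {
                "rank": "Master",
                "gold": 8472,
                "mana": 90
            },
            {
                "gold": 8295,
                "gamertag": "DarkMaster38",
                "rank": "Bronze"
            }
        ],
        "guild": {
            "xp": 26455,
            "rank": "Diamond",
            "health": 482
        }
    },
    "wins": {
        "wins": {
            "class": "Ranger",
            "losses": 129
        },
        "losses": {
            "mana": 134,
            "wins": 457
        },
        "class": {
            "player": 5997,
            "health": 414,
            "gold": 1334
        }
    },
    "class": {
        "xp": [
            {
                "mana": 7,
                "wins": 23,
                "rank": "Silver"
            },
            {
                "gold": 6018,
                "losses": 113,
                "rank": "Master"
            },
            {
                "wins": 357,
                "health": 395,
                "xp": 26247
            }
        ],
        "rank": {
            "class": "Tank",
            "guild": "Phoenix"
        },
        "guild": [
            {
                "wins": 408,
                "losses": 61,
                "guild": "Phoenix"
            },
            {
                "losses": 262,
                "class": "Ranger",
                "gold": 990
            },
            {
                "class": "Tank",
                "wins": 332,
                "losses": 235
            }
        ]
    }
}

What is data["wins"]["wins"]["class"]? "Ranger"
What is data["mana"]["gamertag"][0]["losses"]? 53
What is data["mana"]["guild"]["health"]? 482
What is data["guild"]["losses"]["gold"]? 9999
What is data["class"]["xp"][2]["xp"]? 26247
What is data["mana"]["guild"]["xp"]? 26455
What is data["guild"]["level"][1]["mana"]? 48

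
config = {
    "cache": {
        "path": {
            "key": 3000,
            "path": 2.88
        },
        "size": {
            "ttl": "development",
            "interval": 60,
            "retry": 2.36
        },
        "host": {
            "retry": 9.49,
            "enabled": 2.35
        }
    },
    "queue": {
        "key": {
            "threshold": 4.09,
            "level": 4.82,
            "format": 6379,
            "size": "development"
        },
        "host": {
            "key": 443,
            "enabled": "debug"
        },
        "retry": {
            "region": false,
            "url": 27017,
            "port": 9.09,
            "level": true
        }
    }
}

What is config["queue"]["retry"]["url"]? 27017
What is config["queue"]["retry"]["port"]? 9.09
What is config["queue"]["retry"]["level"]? True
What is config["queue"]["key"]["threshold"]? 4.09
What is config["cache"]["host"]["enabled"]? 2.35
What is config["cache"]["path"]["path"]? 2.88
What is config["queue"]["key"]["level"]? 4.82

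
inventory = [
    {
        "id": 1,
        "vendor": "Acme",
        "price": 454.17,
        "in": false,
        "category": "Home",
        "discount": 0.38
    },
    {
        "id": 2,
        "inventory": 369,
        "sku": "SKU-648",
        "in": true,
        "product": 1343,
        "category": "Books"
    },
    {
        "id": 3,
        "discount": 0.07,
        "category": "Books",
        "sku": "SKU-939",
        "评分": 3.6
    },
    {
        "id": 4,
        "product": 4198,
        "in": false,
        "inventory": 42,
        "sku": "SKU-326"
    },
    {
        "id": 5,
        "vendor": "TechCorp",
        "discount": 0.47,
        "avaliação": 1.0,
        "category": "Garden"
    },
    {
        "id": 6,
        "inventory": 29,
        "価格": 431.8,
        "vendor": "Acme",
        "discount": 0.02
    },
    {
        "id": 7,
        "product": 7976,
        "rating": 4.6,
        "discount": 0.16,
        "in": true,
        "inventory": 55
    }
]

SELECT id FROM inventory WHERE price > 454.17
[]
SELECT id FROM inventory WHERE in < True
[1, 4]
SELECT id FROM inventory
[1, 2, 3, 4, 5, 6, 7]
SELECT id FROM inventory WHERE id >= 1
[1, 2, 3, 4, 5, 6, 7]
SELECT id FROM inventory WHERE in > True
[]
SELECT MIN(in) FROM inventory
False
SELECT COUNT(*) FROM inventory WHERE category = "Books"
2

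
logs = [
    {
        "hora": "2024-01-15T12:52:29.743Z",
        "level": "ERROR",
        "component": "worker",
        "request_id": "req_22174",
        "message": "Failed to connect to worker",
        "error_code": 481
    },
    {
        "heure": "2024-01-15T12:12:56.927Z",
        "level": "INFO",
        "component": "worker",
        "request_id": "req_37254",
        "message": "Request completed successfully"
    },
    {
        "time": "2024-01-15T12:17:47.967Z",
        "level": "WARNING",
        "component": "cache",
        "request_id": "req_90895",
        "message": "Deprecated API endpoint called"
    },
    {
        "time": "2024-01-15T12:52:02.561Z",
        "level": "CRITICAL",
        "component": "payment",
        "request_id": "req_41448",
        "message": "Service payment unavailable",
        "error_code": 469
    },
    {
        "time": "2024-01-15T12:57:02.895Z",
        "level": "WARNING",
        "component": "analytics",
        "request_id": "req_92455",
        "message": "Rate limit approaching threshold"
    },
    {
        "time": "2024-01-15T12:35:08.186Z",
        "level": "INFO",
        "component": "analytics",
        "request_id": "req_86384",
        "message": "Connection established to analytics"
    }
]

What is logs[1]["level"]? "INFO"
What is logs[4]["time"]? "2024-01-15T12:57:02.895Z"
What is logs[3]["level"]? "CRITICAL"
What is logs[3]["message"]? "Service payment unavailable"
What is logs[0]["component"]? "worker"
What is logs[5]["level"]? "INFO"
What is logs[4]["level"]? "WARNING"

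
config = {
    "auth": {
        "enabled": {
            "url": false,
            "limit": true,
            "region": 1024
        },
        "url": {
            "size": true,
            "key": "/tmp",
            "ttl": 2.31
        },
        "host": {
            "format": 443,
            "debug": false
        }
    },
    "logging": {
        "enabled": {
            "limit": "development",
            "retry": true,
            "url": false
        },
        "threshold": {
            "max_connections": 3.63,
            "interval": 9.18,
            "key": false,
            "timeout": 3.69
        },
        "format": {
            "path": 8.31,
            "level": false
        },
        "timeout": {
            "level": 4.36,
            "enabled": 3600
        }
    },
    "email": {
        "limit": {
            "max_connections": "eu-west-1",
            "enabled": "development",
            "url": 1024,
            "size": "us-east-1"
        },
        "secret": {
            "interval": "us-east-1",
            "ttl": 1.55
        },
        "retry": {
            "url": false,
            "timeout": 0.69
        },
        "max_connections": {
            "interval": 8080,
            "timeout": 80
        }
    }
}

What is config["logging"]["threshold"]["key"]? False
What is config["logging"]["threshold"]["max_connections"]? 3.63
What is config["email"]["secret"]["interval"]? "us-east-1"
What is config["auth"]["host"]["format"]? 443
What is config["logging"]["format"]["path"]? 8.31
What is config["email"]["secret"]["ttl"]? 1.55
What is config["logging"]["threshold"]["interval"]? 9.18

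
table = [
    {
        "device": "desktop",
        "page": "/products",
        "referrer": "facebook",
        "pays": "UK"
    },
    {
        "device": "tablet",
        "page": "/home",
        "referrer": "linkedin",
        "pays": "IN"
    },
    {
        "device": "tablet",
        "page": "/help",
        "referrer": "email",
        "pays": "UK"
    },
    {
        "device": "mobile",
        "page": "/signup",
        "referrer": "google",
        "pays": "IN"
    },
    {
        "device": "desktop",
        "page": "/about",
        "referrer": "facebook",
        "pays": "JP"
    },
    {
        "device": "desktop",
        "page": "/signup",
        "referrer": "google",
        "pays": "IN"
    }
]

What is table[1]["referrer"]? "linkedin"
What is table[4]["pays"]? "JP"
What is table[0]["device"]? "desktop"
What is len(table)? 6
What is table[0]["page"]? "/products"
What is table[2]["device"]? "tablet"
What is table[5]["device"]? "desktop"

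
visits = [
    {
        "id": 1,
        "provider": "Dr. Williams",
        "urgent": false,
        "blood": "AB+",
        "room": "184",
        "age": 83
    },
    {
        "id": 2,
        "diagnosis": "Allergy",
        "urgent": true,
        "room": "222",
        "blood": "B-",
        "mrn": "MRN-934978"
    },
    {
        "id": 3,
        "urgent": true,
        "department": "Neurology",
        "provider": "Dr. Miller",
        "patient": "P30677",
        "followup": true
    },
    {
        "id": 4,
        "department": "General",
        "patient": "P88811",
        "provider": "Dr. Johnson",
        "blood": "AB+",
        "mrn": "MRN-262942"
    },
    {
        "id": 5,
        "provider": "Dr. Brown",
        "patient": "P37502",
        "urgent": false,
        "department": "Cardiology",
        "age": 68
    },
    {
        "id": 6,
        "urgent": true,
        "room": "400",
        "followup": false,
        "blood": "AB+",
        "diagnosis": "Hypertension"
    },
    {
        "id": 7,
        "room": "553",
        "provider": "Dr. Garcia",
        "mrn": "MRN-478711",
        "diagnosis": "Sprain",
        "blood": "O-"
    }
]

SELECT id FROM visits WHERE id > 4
[5, 6, 7]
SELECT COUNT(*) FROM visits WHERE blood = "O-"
1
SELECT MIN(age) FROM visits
68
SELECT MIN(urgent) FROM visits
False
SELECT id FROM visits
[1, 2, 3, 4, 5, 6, 7]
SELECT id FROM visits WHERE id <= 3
[1, 2, 3]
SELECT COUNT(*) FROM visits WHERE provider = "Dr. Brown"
1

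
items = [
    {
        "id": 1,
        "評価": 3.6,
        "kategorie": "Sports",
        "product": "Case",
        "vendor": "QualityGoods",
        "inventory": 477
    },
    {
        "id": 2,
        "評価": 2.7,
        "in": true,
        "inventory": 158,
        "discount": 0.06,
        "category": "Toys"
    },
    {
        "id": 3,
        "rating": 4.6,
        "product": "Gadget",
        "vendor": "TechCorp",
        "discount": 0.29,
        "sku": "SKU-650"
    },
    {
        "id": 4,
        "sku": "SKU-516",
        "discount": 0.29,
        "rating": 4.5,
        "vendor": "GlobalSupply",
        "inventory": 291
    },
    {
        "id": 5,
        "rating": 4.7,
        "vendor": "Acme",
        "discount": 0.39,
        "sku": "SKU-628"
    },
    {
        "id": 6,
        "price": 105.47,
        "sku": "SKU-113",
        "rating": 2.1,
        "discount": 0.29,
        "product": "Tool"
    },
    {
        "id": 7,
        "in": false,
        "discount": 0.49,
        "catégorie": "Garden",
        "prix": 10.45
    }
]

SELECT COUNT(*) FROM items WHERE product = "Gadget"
1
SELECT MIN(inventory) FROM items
158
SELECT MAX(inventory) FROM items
477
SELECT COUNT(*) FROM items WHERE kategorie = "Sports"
1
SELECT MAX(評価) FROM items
3.6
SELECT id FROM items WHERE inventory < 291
[2]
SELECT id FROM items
[1, 2, 3, 4, 5, 6, 7]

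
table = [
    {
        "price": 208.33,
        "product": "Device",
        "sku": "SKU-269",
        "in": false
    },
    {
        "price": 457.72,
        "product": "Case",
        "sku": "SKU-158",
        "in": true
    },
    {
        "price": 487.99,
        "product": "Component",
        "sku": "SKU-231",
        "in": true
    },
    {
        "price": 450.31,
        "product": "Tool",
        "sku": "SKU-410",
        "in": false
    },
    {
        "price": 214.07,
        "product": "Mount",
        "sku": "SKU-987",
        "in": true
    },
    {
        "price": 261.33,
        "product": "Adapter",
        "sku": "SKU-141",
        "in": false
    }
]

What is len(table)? 6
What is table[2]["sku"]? "SKU-231"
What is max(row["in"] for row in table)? True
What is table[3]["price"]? 450.31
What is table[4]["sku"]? "SKU-987"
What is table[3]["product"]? "Tool"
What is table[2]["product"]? "Component"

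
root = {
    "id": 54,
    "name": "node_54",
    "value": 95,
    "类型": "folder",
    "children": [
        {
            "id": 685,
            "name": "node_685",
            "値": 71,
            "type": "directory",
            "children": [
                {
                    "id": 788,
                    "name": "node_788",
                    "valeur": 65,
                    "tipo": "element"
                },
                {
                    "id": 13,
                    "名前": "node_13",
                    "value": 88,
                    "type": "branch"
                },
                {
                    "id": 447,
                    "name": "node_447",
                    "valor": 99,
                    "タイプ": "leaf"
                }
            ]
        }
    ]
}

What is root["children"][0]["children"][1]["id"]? 13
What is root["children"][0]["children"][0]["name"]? "node_788"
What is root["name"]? "node_54"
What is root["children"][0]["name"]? "node_685"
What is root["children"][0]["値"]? 71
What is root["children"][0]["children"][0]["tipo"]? "element"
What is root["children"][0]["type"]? "directory"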